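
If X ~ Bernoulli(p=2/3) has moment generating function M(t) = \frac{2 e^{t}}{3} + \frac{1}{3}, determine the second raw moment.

To find E[X^2], compute M^(2)(0):
M^(1)(t) = \frac{2 e^{t}}{3}
M^(2)(t) = \frac{2 e^{t}}{3}
M^(2)(0) = \frac{2}{3}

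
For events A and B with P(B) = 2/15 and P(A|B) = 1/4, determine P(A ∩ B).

By definition, P(A|B) = P(A ∩ B) / P(B)
So P(A ∩ B) = P(A|B) × P(B)
= 1/4 × 2/15
= 1/30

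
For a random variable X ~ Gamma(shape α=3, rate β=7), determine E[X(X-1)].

E[X(X-1)] = E[X² - X] = E[X²] - E[X]
E[X] = \frac{3}{7}
E[X²] = Var(X) + (E[X])² = \frac{3}{49} + (\frac{3}{7})² = \frac{12}{49}
E[X(X-1)] = \frac{12}{49} - \frac{3}{7} = - \frac{9}{49}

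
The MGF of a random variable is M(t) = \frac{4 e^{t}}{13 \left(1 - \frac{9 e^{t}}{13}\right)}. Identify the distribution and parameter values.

The MGF M(t) = \frac{4 e^{t}}{13 \left(1 - \frac{9 e^{t}}{13}\right)} is the standard form for the Geometric distribution.
Comparing with the known MGF formula identifies: Geometric(p=4/13), X = trial number of first success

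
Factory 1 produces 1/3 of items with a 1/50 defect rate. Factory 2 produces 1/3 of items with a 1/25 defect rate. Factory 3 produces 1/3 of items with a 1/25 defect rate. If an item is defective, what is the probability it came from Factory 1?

Using Bayes' theorem:
P(F1) = 1/3, P(D|F1) = 1/50
P(F2) = 1/3, P(D|F2) = 1/25
P(F3) = 1/3, P(D|F3) = 1/25
P(D) = P(D|F1)P(F1) + P(D|F2)P(F2) + P(D|F3)P(F3)
     = \frac{1}{30}
P(F1|D) = P(D|F1)P(F1) / P(D)
= \frac{1}{5}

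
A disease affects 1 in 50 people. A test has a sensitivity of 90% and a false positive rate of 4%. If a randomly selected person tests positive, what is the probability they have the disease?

Let D = the rare event, + = positive/flagged.
P(D) = 1/50
P(+|D) = 90/100 = 9/10
P(+|D') = 4/100 = 1/25
P(+) = P(+|D)P(D) + P(+|D')P(D')
     = \frac{9}{10} × \frac{1}{50} + \frac{1}{25} × \frac{49}{50}
     = \frac{143}{2500}
P(D|+) = P(+|D)P(D)/P(+) = \frac{45}{143}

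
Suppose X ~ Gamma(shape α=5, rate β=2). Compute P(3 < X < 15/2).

P(3 < X < 15/2) = ∫_{3}^{15/2} f(x) dx
where f(x) = \frac{4 x^{4} e^{- 2 x}}{3}
= \frac{-22403 + 920 e^{9}}{8 e^{15}}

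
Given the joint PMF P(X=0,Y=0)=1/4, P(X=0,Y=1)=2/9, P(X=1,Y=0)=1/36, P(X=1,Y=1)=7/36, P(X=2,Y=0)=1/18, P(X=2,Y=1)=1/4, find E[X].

First find marginal of X:
P(X=0) = 17/36
P(X=1) = 2/9
P(X=2) = 11/36
E[X] = 0 × 17/36 + 1 × 2/9 + 2 × 11/36 = 5/6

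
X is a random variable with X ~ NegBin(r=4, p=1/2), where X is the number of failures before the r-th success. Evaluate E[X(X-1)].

E[X(X-1)] = E[X² - X] = E[X²] - E[X]
E[X] = 4
E[X²] = Var(X) + (E[X])² = 8 + (4)² = 24
E[X(X-1)] = 24 - 4 = 20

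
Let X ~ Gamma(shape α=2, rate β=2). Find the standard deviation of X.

For X ~ Gamma(shape α=2, rate β=2):
Var(X) = \frac{1}{2}
SD(X) = √(Var(X)) = √(\frac{1}{2}) = \frac{\sqrt{2}}{2}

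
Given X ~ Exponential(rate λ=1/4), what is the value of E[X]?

For X ~ Exponential(rate λ=1/4), the expected value is:
E[X] = 4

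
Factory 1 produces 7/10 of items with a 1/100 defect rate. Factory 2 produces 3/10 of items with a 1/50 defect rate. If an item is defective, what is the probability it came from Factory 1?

Using Bayes' theorem:
P(F1) = 7/10, P(D|F1) = 1/100
P(F2) = 3/10, P(D|F2) = 1/50
P(D) = P(D|F1)P(F1) + P(D|F2)P(F2)
     = \frac{13}{1000}
P(F1|D) = P(D|F1)P(F1) / P(D)
= \frac{7}{13}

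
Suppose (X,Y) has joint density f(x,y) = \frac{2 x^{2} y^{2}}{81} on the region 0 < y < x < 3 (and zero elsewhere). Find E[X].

f_X(x) = ∫_0^x \frac{2 x^{2} y^{2}}{81} dy = \frac{2 x^{5}}{243}
E[X] = ∫_0^3 x × (\frac{2 x^{5}}{243}) dx = \frac{18}{7}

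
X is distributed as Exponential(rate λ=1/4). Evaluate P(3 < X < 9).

P(3 < X < 9) = ∫_{3}^{9} f(x) dx
where f(x) = \frac{e^{- \frac{x}{4}}}{4}
= - \frac{1 - e^{\frac{3}{2}}}{e^{\frac{9}{4}}}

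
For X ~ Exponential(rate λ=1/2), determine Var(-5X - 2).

For X ~ Exponential(rate λ=1/2):
Var(X) = 4
Var(-5X - 2) = (-5)² × Var(X) = 25 × 4 = 100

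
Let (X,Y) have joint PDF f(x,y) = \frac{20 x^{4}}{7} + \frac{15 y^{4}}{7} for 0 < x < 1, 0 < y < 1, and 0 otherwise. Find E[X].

E[X] = ∫_0^1 ∫_0^1 x × f(x,y) dy dx
= ∫_0^1 ∫_0^1 x × (\frac{20 x^{4}}{7} + \frac{15 y^{4}}{7}) dy dx
= \frac{29}{42}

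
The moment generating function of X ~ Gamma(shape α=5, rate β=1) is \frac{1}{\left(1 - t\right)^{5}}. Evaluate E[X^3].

To find E[X^3], compute M^(3)(0):
M^(1)(t) = \frac{5}{\left(1 - t\right)^{6}}
M^(2)(t) = \frac{30}{\left(1 - t\right)^{7}}
M^(3)(t) = \frac{210}{\left(1 - t\right)^{8}}
M^(3)(0) = 210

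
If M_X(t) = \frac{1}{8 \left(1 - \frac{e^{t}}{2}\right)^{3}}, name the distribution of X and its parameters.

The MGF M(t) = \frac{1}{8 \left(1 - \frac{e^{t}}{2}\right)^{3}} is the standard form for the NegativeBinomial distribution.
Comparing with the known MGF formula identifies: NegBin(r=3, p=1/2), X = failures before r-th success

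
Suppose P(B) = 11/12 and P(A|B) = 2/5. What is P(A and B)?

By definition, P(A|B) = P(A ∩ B) / P(B)
So P(A ∩ B) = P(A|B) × P(B)
= 2/5 × 11/12
= 11/30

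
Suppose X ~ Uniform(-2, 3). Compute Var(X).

For X ~ Uniform(-2, 3):
Var(X) = \frac{25}{12}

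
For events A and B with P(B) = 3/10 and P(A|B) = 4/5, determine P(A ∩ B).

By definition, P(A|B) = P(A ∩ B) / P(B)
So P(A ∩ B) = P(A|B) × P(B)
= 4/5 × 3/10
= 6/25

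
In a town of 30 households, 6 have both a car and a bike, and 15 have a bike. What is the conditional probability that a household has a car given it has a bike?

P(A ∩ B) = 6/30 = 1/5
P(B) = 15/30 = 1/2
P(A|B) = P(A ∩ B) / P(B) = (1/5) / (1/2) = 2/5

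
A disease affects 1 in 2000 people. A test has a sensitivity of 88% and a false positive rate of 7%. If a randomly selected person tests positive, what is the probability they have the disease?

Let D = the rare event, + = positive/flagged.
P(D) = 1/2000
P(+|D) = 88/100 = 22/25
P(+|D') = 7/100
P(+) = P(+|D)P(D) + P(+|D')P(D')
     = \frac{22}{25} × \frac{1}{2000} + \frac{7}{100} × \frac{1999}{2000}
     = \frac{14081}{200000}
P(D|+) = P(+|D)P(D)/P(+) = \frac{88}{14081}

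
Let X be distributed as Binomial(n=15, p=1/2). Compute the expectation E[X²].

Using the identity E[X²] = Var(X) + (E[X])²:
E[X] = \frac{15}{2}
Var(X) = \frac{15}{4}
E[X²] = \frac{15}{4} + (\frac{15}{2})²
= 60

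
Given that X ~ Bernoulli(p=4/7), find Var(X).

For X ~ Bernoulli(p=4/7):
Var(X) = \frac{12}{49}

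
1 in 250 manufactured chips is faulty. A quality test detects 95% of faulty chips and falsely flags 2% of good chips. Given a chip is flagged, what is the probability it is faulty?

Let D = the rare event, + = positive/flagged.
P(D) = 1/250
P(+|D) = 95/100 = 19/20
P(+|D') = 2/100 = 1/50
P(+) = P(+|D)P(D) + P(+|D')P(D')
     = \frac{19}{20} × \frac{1}{250} + \frac{1}{50} × \frac{249}{250}
     = \frac{593}{25000}
P(D|+) = P(+|D)P(D)/P(+) = \frac{95}{593}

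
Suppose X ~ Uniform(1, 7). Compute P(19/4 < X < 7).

P(19/4 < X < 7) = ∫_{19/4}^{7} f(x) dx
where f(x) = \frac{1}{6}
= \frac{3}{8}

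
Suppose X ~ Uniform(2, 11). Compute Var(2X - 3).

For X ~ Uniform(2, 11):
Var(X) = \frac{27}{4}
Var(2X - 3) = (2)² × Var(X) = 4 × \frac{27}{4} = 27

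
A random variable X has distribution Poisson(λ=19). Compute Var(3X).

For X ~ Poisson(λ=19):
Var(X) = 19
Var(3X) = (3)² × Var(X) = 9 × 19 = 171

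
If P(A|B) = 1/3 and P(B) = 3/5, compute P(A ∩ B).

By definition, P(A|B) = P(A ∩ B) / P(B)
So P(A ∩ B) = P(A|B) × P(B)
= 1/3 × 3/5
= 1/5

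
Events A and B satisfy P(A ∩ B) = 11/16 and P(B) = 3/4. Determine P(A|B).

P(A|B) = P(A ∩ B) / P(B)
= (11/16) / (3/4)
= 11/12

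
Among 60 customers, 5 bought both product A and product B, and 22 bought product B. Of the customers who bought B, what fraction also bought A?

P(A ∩ B) = 5/60 = 1/12
P(B) = 22/60 = 11/30
P(A|B) = P(A ∩ B) / P(B) = (1/12) / (11/30) = 5/22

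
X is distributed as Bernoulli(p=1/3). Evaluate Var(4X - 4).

For X ~ Bernoulli(p=1/3):
Var(X) = \frac{2}{9}
Var(4X - 4) = (4)² × Var(X) = 16 × \frac{2}{9} = \frac{32}{9}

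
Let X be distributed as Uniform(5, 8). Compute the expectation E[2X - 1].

For X ~ Uniform(5, 8):
E[X] = \frac{13}{2}
E[2X - 1] = 2 × E[X] - 1 = 12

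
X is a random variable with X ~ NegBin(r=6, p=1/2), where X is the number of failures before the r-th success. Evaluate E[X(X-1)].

E[X(X-1)] = E[X² - X] = E[X²] - E[X]
E[X] = 6
E[X²] = Var(X) + (E[X])² = 12 + (6)² = 48
E[X(X-1)] = 48 - 6 = 42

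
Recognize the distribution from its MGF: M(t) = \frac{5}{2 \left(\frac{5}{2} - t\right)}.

The MGF M(t) = \frac{5}{2 \left(\frac{5}{2} - t\right)} is the standard form for the Exponential distribution.
Comparing with the known MGF formula identifies: Exponential(rate λ=5/2)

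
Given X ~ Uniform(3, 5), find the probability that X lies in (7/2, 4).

P(7/2 < X < 4) = ∫_{7/2}^{4} f(x) dx
where f(x) = \frac{1}{2}
= \frac{1}{4}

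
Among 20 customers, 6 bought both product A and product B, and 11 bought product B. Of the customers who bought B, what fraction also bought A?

P(A ∩ B) = 6/20 = 3/10
P(B) = 11/20
P(A|B) = P(A ∩ B) / P(B) = (3/10) / (11/20) = 6/11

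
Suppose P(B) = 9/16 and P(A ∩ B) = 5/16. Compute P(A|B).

P(A|B) = P(A ∩ B) / P(B)
= (5/16) / (9/16)
= 5/9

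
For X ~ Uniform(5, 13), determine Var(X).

For X ~ Uniform(5, 13):
Var(X) = \frac{16}{3}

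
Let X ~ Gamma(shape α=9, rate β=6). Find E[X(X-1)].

E[X(X-1)] = E[X² - X] = E[X²] - E[X]
E[X] = \frac{3}{2}
E[X²] = Var(X) + (E[X])² = \frac{1}{4} + (\frac{3}{2})² = \frac{5}{2}
E[X(X-1)] = \frac{5}{2} - \frac{3}{2} = 1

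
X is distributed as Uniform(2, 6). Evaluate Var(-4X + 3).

For X ~ Uniform(2, 6):
Var(X) = \frac{4}{3}
Var(-4X + 3) = (-4)² × Var(X) = 16 × \frac{4}{3} = \frac{64}{3}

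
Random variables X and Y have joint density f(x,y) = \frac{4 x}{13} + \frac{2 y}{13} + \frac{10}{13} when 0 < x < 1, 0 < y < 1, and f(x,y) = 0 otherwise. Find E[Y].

E[Y] = ∫_0^1 ∫_0^1 y × f(x,y) dx dy
= \frac{20}{39}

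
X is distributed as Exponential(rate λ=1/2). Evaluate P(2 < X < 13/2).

P(2 < X < 13/2) = ∫_{2}^{13/2} f(x) dx
where f(x) = \frac{e^{- \frac{x}{2}}}{2}
= - \frac{1}{e^{\frac{13}{4}}} + e^{-1}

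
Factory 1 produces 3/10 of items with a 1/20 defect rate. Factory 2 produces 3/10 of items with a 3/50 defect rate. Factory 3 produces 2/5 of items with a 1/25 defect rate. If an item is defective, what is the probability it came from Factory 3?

Using Bayes' theorem:
P(F1) = 3/10, P(D|F1) = 1/20
P(F2) = 3/10, P(D|F2) = 3/50
P(F3) = 2/5, P(D|F3) = 1/25
P(D) = P(D|F1)P(F1) + P(D|F2)P(F2) + P(D|F3)P(F3)
     = \frac{49}{1000}
P(F3|D) = P(D|F3)P(F3) / P(D)
= \frac{16}{49}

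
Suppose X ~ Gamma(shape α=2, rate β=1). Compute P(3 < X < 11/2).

P(3 < X < 11/2) = ∫_{3}^{11/2} f(x) dx
where f(x) = x e^{- x}
= - \frac{13}{2 e^{\frac{11}{2}}} + \frac{4}{e^{3}}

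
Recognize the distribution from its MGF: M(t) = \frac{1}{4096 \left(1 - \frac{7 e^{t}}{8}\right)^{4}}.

The MGF M(t) = \frac{1}{4096 \left(1 - \frac{7 e^{t}}{8}\right)^{4}} is the standard form for the NegativeBinomial distribution.
Comparing with the known MGF formula identifies: NegBin(r=4, p=1/8), X = failures before r-th success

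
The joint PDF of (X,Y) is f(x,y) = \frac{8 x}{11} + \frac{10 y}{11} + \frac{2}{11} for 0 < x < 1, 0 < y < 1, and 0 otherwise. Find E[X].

E[X] = ∫_0^1 ∫_0^1 x × f(x,y) dy dx
= ∫_0^1 ∫_0^1 x × (\frac{8 x}{11} + \frac{10 y}{11} + \frac{2}{11}) dy dx
= \frac{37}{66}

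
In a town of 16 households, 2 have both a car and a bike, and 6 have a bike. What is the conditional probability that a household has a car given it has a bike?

P(A ∩ B) = 2/16 = 1/8
P(B) = 6/16 = 3/8
P(A|B) = P(A ∩ B) / P(B) = (1/8) / (3/8) = 1/3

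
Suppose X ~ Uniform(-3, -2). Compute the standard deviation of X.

For X ~ Uniform(-3, -2):
Var(X) = \frac{1}{12}
SD(X) = √(Var(X)) = √(\frac{1}{12}) = \frac{\sqrt{3}}{6}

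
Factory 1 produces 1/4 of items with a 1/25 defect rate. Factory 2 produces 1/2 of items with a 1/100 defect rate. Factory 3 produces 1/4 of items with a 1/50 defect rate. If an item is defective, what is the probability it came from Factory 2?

Using Bayes' theorem:
P(F1) = 1/4, P(D|F1) = 1/25
P(F2) = 1/2, P(D|F2) = 1/100
P(F3) = 1/4, P(D|F3) = 1/50
P(D) = P(D|F1)P(F1) + P(D|F2)P(F2) + P(D|F3)P(F3)
     = \frac{1}{50}
P(F2|D) = P(D|F2)P(F2) / P(D)
= \frac{1}{4}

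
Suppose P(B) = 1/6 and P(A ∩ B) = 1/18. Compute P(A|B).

P(A|B) = P(A ∩ B) / P(B)
= (1/18) / (1/6)
= 1/3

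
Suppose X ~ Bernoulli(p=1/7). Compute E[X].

For X ~ Bernoulli(p=1/7), the expected value is:
E[X] = \frac{1}{7}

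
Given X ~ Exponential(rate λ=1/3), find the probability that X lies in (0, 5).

P(0 < X < 5) = ∫_{0}^{5} f(x) dx
where f(x) = \frac{e^{- \frac{x}{3}}}{3}
= 1 - e^{- \frac{5}{3}}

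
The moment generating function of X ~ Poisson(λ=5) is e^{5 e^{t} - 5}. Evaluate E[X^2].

To find E[X^2], compute M^(2)(0):
M^(1)(t) = 5 e^{t} e^{5 e^{t} - 5}
M^(2)(t) = 25 e^{2 t} e^{5 e^{t} - 5} + 5 e^{t} e^{5 e^{t} - 5}
M^(2)(0) = 30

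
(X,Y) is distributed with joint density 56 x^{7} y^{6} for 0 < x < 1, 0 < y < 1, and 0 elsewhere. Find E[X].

E[X] = ∫_0^1 ∫_0^1 x × f(x,y) dy dx
= ∫_0^1 ∫_0^1 x × (56 x^{7} y^{6}) dy dx
= \frac{8}{9}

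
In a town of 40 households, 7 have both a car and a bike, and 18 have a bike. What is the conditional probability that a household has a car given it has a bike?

P(A ∩ B) = 7/40
P(B) = 18/40 = 9/20
P(A|B) = P(A ∩ B) / P(B) = (7/40) / (9/20) = 7/18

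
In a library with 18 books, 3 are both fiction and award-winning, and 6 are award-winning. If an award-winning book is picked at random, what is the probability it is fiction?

P(A ∩ B) = 3/18 = 1/6
P(B) = 6/18 = 1/3
P(A|B) = P(A ∩ B) / P(B) = (1/6) / (1/3) = 1/2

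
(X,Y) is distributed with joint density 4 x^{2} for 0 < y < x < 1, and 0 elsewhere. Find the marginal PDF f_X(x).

f_X(x) = ∫_0^x 4 x^{2} dy = 4 x^{3}
for 0 < x < 1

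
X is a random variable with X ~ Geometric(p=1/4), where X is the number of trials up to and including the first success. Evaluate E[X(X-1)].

E[X(X-1)] = E[X² - X] = E[X²] - E[X]
E[X] = 4
E[X²] = Var(X) + (E[X])² = 12 + (4)² = 28
E[X(X-1)] = 28 - 4 = 24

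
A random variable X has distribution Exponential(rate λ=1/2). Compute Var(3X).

For X ~ Exponential(rate λ=1/2):
Var(X) = 4
Var(3X) = (3)² × Var(X) = 9 × 4 = 36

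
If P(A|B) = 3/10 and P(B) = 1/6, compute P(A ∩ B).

By definition, P(A|B) = P(A ∩ B) / P(B)
So P(A ∩ B) = P(A|B) × P(B)
= 3/10 × 1/6
= 1/20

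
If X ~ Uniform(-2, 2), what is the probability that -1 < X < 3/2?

P(-1 < X < 3/2) = ∫_{-1}^{3/2} f(x) dx
where f(x) = \frac{1}{4}
= \frac{5}{8}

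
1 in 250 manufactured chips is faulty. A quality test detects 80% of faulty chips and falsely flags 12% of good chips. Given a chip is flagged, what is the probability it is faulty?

Let D = the rare event, + = positive/flagged.
P(D) = 1/250
P(+|D) = 80/100 = 4/5
P(+|D') = 12/100 = 3/25
P(+) = P(+|D)P(D) + P(+|D')P(D')
     = \frac{4}{5} × \frac{1}{250} + \frac{3}{25} × \frac{249}{250}
     = \frac{767}{6250}
P(D|+) = P(+|D)P(D)/P(+) = \frac{20}{767}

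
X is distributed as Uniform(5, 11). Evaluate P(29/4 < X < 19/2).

P(29/4 < X < 19/2) = ∫_{29/4}^{19/2} f(x) dx
where f(x) = \frac{1}{6}
= \frac{3}{8}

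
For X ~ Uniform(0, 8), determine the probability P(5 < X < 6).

P(5 < X < 6) = ∫_{5}^{6} f(x) dx
where f(x) = \frac{1}{8}
= \frac{1}{8}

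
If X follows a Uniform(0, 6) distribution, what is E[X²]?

Using the identity E[X²] = Var(X) + (E[X])²:
E[X] = 3
Var(X) = 3
E[X²] = 3 + (3)²
= 12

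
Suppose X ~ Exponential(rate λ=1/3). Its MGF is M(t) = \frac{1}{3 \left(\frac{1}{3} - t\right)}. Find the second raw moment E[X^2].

To find E[X^2], compute M^(2)(0):
M^(1)(t) = \frac{1}{3 \left(\frac{1}{3} - t\right)^{2}}
M^(2)(t) = \frac{2}{3 \left(\frac{1}{3} - t\right)^{3}}
M^(2)(0) = 18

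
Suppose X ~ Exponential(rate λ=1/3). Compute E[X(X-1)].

E[X(X-1)] = E[X² - X] = E[X²] - E[X]
E[X] = 3
E[X²] = Var(X) + (E[X])² = 9 + (3)² = 18
E[X(X-1)] = 18 - 3 = 15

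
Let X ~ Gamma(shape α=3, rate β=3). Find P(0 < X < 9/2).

P(0 < X < 9/2) = ∫_{0}^{9/2} f(x) dx
where f(x) = \frac{27 x^{2} e^{- 3 x}}{2}
= 1 - \frac{845}{8 e^{\frac{27}{2}}}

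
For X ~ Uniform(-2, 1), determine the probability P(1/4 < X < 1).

P(1/4 < X < 1) = ∫_{1/4}^{1} f(x) dx
where f(x) = \frac{1}{3}
= \frac{1}{4}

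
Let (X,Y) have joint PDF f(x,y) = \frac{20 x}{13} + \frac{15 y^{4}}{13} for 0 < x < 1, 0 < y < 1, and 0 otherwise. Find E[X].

E[X] = ∫_0^1 ∫_0^1 x × f(x,y) dy dx
= ∫_0^1 ∫_0^1 x × (\frac{20 x}{13} + \frac{15 y^{4}}{13}) dy dx
= \frac{49}{78}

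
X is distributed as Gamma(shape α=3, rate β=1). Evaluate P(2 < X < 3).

P(2 < X < 3) = ∫_{2}^{3} f(x) dx
where f(x) = \frac{x^{2} e^{- x}}{2}
= \frac{-17 + 10 e}{2 e^{3}}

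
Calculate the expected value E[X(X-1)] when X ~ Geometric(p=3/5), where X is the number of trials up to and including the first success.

E[X(X-1)] = E[X² - X] = E[X²] - E[X]
E[X] = \frac{5}{3}
E[X²] = Var(X) + (E[X])² = \frac{10}{9} + (\frac{5}{3})² = \frac{35}{9}
E[X(X-1)] = \frac{35}{9} - \frac{5}{3} = \frac{20}{9}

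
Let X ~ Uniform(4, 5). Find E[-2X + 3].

For X ~ Uniform(4, 5):
E[X] = \frac{9}{2}
E[-2X + 3] = -2 × E[X] + 3 = -6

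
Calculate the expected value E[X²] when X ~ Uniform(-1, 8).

Using the identity E[X²] = Var(X) + (E[X])²:
E[X] = \frac{7}{2}
Var(X) = \frac{27}{4}
E[X²] = \frac{27}{4} + (\frac{7}{2})²
= 19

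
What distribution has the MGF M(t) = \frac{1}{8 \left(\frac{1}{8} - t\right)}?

The MGF M(t) = \frac{1}{8 \left(\frac{1}{8} - t\right)} is the standard form for the Exponential distribution.
Comparing with the known MGF formula identifies: Exponential(rate λ=1/8)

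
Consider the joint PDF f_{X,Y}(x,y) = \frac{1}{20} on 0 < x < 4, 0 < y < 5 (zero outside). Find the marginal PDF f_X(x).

f_X(x) = ∫_0^5 f(x,y) dy
= ∫_0^5 \frac{1}{20} dy
= \frac{1}{4} for 0 < x < 4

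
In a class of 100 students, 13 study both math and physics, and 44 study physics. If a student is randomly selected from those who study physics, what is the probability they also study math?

P(A ∩ B) = 13/100
P(B) = 44/100 = 11/25
P(A|B) = P(A ∩ B) / P(B) = (13/100) / (11/25) = 13/44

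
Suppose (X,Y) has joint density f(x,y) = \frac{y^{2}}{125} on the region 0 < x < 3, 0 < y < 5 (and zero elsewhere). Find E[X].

f_X(x) = ∫_0^5 \frac{y^{2}}{125} dy = \frac{1}{3}
E[X] = ∫_0^3 x × (\frac{1}{3}) dx = \frac{3}{2}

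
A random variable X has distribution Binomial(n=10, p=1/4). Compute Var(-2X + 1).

For X ~ Binomial(n=10, p=1/4):
Var(X) = \frac{15}{8}
Var(-2X + 1) = (-2)² × Var(X) = 4 × \frac{15}{8} = \frac{15}{2}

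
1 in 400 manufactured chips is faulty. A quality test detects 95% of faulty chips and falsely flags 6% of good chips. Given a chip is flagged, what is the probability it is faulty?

Let D = the rare event, + = positive/flagged.
P(D) = 1/400
P(+|D) = 95/100 = 19/20
P(+|D') = 6/100 = 3/50
P(+) = P(+|D)P(D) + P(+|D')P(D')
     = \frac{19}{20} × \frac{1}{400} + \frac{3}{50} × \frac{399}{400}
     = \frac{2489}{40000}
P(D|+) = P(+|D)P(D)/P(+) = \frac{5}{131}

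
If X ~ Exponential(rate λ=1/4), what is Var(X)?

For X ~ Exponential(rate λ=1/4):
Var(X) = 16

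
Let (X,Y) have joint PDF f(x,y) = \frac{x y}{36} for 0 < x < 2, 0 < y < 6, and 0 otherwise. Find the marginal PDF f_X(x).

f_X(x) = ∫_0^6 f(x,y) dy
= ∫_0^6 \frac{x y}{36} dy
= \frac{x}{2} for 0 < x < 2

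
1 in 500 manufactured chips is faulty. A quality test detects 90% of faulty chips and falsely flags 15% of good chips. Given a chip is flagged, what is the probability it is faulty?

Let D = the rare event, + = positive/flagged.
P(D) = 1/500
P(+|D) = 90/100 = 9/10
P(+|D') = 15/100 = 3/20
P(+) = P(+|D)P(D) + P(+|D')P(D')
     = \frac{9}{10} × \frac{1}{500} + \frac{3}{20} × \frac{499}{500}
     = \frac{303}{2000}
P(D|+) = P(+|D)P(D)/P(+) = \frac{6}{505}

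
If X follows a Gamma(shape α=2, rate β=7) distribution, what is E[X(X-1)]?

E[X(X-1)] = E[X² - X] = E[X²] - E[X]
E[X] = \frac{2}{7}
E[X²] = Var(X) + (E[X])² = \frac{2}{49} + (\frac{2}{7})² = \frac{6}{49}
E[X(X-1)] = \frac{6}{49} - \frac{2}{7} = - \frac{8}{49}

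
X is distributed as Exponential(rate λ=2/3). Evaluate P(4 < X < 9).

P(4 < X < 9) = ∫_{4}^{9} f(x) dx
where f(x) = \frac{2 e^{- \frac{2 x}{3}}}{3}
= - \frac{1}{e^{6}} + e^{- \frac{8}{3}}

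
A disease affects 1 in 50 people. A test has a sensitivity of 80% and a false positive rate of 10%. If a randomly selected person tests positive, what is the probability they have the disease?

Let D = the rare event, + = positive/flagged.
P(D) = 1/50
P(+|D) = 80/100 = 4/5
P(+|D') = 10/100 = 1/10
P(+) = P(+|D)P(D) + P(+|D')P(D')
     = \frac{4}{5} × \frac{1}{50} + \frac{1}{10} × \frac{49}{50}
     = \frac{57}{500}
P(D|+) = P(+|D)P(D)/P(+) = \frac{8}{57}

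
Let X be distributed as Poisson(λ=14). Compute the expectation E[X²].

Using the identity E[X²] = Var(X) + (E[X])²:
E[X] = 14
Var(X) = 14
E[X²] = 14 + (14)²
= 210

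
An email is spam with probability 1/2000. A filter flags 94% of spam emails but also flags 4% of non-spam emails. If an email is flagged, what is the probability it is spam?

Let D = the rare event, + = positive/flagged.
P(D) = 1/2000
P(+|D) = 94/100 = 47/50
P(+|D') = 4/100 = 1/25
P(+) = P(+|D)P(D) + P(+|D')P(D')
     = \frac{47}{50} × \frac{1}{2000} + \frac{1}{25} × \frac{1999}{2000}
     = \frac{809}{20000}
P(D|+) = P(+|D)P(D)/P(+) = \frac{47}{4045}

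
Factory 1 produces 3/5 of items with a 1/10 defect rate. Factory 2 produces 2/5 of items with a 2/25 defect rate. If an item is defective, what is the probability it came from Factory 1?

Using Bayes' theorem:
P(F1) = 3/5, P(D|F1) = 1/10
P(F2) = 2/5, P(D|F2) = 2/25
P(D) = P(D|F1)P(F1) + P(D|F2)P(F2)
     = \frac{23}{250}
P(F1|D) = P(D|F1)P(F1) / P(D)
= \frac{15}{23}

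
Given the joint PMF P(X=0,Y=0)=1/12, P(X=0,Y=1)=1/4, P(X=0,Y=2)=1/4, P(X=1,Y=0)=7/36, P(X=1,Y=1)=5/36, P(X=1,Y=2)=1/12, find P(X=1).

P(X=1) = P(X=1,Y=0) + P(X=1,Y=1) + P(X=1,Y=2)
= 7/36 + 5/36 + 1/12
= 5/12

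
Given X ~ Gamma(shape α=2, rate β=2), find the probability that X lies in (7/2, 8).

P(7/2 < X < 8) = ∫_{7/2}^{8} f(x) dx
where f(x) = 4 x e^{- 2 x}
= \frac{-17 + 8 e^{9}}{e^{16}}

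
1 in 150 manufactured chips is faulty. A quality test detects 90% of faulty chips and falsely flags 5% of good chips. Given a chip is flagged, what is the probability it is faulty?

Let D = the rare event, + = positive/flagged.
P(D) = 1/150
P(+|D) = 90/100 = 9/10
P(+|D') = 5/100 = 1/20
P(+) = P(+|D)P(D) + P(+|D')P(D')
     = \frac{9}{10} × \frac{1}{150} + \frac{1}{20} × \frac{149}{150}
     = \frac{167}{3000}
P(D|+) = P(+|D)P(D)/P(+) = \frac{18}{167}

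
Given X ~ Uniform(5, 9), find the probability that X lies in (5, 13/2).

P(5 < X < 13/2) = ∫_{5}^{13/2} f(x) dx
where f(x) = \frac{1}{4}
= \frac{3}{8}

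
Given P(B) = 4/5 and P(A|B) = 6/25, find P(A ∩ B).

By definition, P(A|B) = P(A ∩ B) / P(B)
So P(A ∩ B) = P(A|B) × P(B)
= 6/25 × 4/5
= 24/125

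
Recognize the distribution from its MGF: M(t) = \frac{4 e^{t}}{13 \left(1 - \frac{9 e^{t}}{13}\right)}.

The MGF M(t) = \frac{4 e^{t}}{13 \left(1 - \frac{9 e^{t}}{13}\right)} is the standard form for the Geometric distribution.
Comparing with the known MGF formula identifies: Geometric(p=4/13), X = trial number of first success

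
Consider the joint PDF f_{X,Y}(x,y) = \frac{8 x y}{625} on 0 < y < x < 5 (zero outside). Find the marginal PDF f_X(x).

f_X(x) = ∫_0^x \frac{8 x y}{625} dy = \frac{4 x^{3}}{625}
for 0 < x < 5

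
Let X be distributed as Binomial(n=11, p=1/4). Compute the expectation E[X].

For X ~ Binomial(n=11, p=1/4), the expected value is:
E[X] = \frac{11}{4}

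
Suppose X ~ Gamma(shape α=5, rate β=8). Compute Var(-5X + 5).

For X ~ Gamma(shape α=5, rate β=8):
Var(X) = \frac{5}{64}
Var(-5X + 5) = (-5)² × Var(X) = 25 × \frac{5}{64} = \frac{125}{64}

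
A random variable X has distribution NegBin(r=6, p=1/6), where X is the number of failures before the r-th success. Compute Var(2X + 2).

For X ~ NegBin(r=6, p=1/6), where X is the number of failures before the r-th success:
Var(X) = 180
Var(2X + 2) = (2)² × Var(X) = 4 × 180 = 720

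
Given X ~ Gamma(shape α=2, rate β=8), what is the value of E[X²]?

Using the identity E[X²] = Var(X) + (E[X])²:
E[X] = \frac{1}{4}
Var(X) = \frac{1}{32}
E[X²] = \frac{1}{32} + (\frac{1}{4})²
= \frac{3}{32}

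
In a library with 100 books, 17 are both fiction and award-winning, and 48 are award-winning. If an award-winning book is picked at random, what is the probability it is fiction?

P(A ∩ B) = 17/100
P(B) = 48/100 = 12/25
P(A|B) = P(A ∩ B) / P(B) = (17/100) / (12/25) = 17/48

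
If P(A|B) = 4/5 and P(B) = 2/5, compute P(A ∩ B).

By definition, P(A|B) = P(A ∩ B) / P(B)
So P(A ∩ B) = P(A|B) × P(B)
= 4/5 × 2/5
= 8/25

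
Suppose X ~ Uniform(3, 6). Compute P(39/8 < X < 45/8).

P(39/8 < X < 45/8) = ∫_{39/8}^{45/8} f(x) dx
where f(x) = \frac{1}{3}
= \frac{1}{4}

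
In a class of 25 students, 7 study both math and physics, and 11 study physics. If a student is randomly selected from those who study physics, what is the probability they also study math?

P(A ∩ B) = 7/25
P(B) = 11/25
P(A|B) = P(A ∩ B) / P(B) = (7/25) / (11/25) = 7/11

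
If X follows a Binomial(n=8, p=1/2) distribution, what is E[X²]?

Using the identity E[X²] = Var(X) + (E[X])²:
E[X] = 4
Var(X) = 2
E[X²] = 2 + (4)²
= 18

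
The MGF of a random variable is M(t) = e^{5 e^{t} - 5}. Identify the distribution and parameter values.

The MGF M(t) = e^{5 e^{t} - 5} is the standard form for the Poisson distribution.
Comparing with the known MGF formula identifies: Poisson(λ=5)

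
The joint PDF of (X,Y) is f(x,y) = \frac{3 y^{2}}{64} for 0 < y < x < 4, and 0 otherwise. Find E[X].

f_X(x) = ∫_0^x \frac{3 y^{2}}{64} dy = \frac{x^{3}}{64}
E[X] = ∫_0^4 x × (\frac{x^{3}}{64}) dx = \frac{16}{5}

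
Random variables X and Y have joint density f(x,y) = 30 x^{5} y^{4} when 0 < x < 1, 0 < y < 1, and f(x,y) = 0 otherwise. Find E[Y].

E[Y] = ∫_0^1 ∫_0^1 y × f(x,y) dx dy
= \frac{5}{6}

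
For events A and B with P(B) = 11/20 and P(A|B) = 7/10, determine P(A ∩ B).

By definition, P(A|B) = P(A ∩ B) / P(B)
So P(A ∩ B) = P(A|B) × P(B)
= 7/10 × 11/20
= 77/200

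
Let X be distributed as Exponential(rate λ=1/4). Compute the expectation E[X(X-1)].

E[X(X-1)] = E[X² - X] = E[X²] - E[X]
E[X] = 4
E[X²] = Var(X) + (E[X])² = 16 + (4)² = 32
E[X(X-1)] = 32 - 4 = 28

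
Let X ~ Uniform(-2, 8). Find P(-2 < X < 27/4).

P(-2 < X < 27/4) = ∫_{-2}^{27/4} f(x) dx
where f(x) = \frac{1}{10}
= \frac{7}{8}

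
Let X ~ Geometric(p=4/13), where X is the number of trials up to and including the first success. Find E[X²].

Using the identity E[X²] = Var(X) + (E[X])²:
E[X] = \frac{13}{4}
Var(X) = \frac{117}{16}
E[X²] = \frac{117}{16} + (\frac{13}{4})²
= \frac{143}{8}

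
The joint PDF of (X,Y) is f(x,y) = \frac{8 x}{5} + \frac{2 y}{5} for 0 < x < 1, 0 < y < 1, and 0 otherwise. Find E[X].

E[X] = ∫_0^1 ∫_0^1 x × f(x,y) dy dx
= ∫_0^1 ∫_0^1 x × (\frac{8 x}{5} + \frac{2 y}{5}) dy dx
= \frac{19}{30}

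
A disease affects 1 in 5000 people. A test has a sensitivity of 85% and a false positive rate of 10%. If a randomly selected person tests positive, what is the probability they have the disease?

Let D = the rare event, + = positive/flagged.
P(D) = 1/5000
P(+|D) = 85/100 = 17/20
P(+|D') = 10/100 = 1/10
P(+) = P(+|D)P(D) + P(+|D')P(D')
     = \frac{17}{20} × \frac{1}{5000} + \frac{1}{10} × \frac{4999}{5000}
     = \frac{2003}{20000}
P(D|+) = P(+|D)P(D)/P(+) = \frac{17}{10015}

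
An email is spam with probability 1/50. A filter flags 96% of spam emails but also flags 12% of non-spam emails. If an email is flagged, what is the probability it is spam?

Let D = the rare event, + = positive/flagged.
P(D) = 1/50
P(+|D) = 96/100 = 24/25
P(+|D') = 12/100 = 3/25
P(+) = P(+|D)P(D) + P(+|D')P(D')
     = \frac{24}{25} × \frac{1}{50} + \frac{3}{25} × \frac{49}{50}
     = \frac{171}{1250}
P(D|+) = P(+|D)P(D)/P(+) = \frac{8}{57}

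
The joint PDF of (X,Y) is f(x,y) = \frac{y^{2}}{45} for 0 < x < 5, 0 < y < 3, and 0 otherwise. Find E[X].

f_X(x) = ∫_0^3 \frac{y^{2}}{45} dy = \frac{1}{5}
E[X] = ∫_0^5 x × (\frac{1}{5}) dx = \frac{5}{2}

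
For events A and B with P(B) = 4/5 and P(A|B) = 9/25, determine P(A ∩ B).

By definition, P(A|B) = P(A ∩ B) / P(B)
So P(A ∩ B) = P(A|B) × P(B)
= 9/25 × 4/5
= 36/125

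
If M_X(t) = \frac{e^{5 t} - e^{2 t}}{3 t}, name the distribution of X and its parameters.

The MGF M(t) = \frac{e^{5 t} - e^{2 t}}{3 t} is the standard form for the Uniform distribution.
Comparing with the known MGF formula identifies: Uniform(2, 5)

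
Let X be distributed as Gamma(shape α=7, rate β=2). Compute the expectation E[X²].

Using the identity E[X²] = Var(X) + (E[X])²:
E[X] = \frac{7}{2}
Var(X) = \frac{7}{4}
E[X²] = \frac{7}{4} + (\frac{7}{2})²
= 14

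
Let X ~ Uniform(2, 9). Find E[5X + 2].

For X ~ Uniform(2, 9):
E[X] = \frac{11}{2}
E[5X + 2] = 5 × E[X] + 2 = \frac{59}{2}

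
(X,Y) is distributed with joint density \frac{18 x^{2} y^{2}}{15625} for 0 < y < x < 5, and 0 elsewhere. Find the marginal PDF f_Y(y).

f_Y(y) = ∫_y^5 \frac{18 x^{2} y^{2}}{15625} dx = \frac{6 y^{2} \left(125 - y^{3}\right)}{15625}
for 0 < y < 5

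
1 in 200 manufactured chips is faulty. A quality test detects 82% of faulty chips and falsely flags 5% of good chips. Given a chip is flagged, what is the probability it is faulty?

Let D = the rare event, + = positive/flagged.
P(D) = 1/200
P(+|D) = 82/100 = 41/50
P(+|D') = 5/100 = 1/20
P(+) = P(+|D)P(D) + P(+|D')P(D')
     = \frac{41}{50} × \frac{1}{200} + \frac{1}{20} × \frac{199}{200}
     = \frac{1077}{20000}
P(D|+) = P(+|D)P(D)/P(+) = \frac{82}{1077}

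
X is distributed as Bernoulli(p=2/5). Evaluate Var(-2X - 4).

For X ~ Bernoulli(p=2/5):
Var(X) = \frac{6}{25}
Var(-2X - 4) = (-2)² × Var(X) = 4 × \frac{6}{25} = \frac{24}{25}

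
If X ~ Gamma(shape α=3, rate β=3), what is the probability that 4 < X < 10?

P(4 < X < 10) = ∫_{4}^{10} f(x) dx
where f(x) = \frac{27 x^{2} e^{- 3 x}}{2}
= \frac{-481 + 85 e^{18}}{e^{30}}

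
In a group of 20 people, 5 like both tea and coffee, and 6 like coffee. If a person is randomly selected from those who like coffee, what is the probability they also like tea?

P(A ∩ B) = 5/20 = 1/4
P(B) = 6/20 = 3/10
P(A|B) = P(A ∩ B) / P(B) = (1/4) / (3/10) = 5/6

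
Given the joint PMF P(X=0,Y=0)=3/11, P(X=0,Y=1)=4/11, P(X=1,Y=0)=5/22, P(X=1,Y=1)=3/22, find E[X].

First find marginal of X:
P(X=0) = 7/11
P(X=1) = 4/11
E[X] = 0 × 7/11 + 1 × 4/11 = 4/11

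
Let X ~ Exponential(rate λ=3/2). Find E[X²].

Using the identity E[X²] = Var(X) + (E[X])²:
E[X] = \frac{2}{3}
Var(X) = \frac{4}{9}
E[X²] = \frac{4}{9} + (\frac{2}{3})²
= \frac{8}{9}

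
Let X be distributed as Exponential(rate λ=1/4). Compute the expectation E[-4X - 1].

For X ~ Exponential(rate λ=1/4):
E[X] = 4
E[-4X - 1] = -4 × E[X] - 1 = -17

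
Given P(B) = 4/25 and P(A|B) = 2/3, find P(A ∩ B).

By definition, P(A|B) = P(A ∩ B) / P(B)
So P(A ∩ B) = P(A|B) × P(B)
= 2/3 × 4/25
= 8/75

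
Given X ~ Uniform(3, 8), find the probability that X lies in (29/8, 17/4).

P(29/8 < X < 17/4) = ∫_{29/8}^{17/4} f(x) dx
where f(x) = \frac{1}{5}
= \frac{1}{8}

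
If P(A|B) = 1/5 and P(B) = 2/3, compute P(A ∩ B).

By definition, P(A|B) = P(A ∩ B) / P(B)
So P(A ∩ B) = P(A|B) × P(B)
= 1/5 × 2/3
= 2/15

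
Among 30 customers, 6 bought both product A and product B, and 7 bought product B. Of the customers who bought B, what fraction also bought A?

P(A ∩ B) = 6/30 = 1/5
P(B) = 7/30
P(A|B) = P(A ∩ B) / P(B) = (1/5) / (7/30) = 6/7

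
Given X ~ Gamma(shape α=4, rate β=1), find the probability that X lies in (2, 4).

P(2 < X < 4) = ∫_{2}^{4} f(x) dx
where f(x) = \frac{x^{3} e^{- x}}{6}
= \frac{-71 + 19 e^{2}}{3 e^{4}}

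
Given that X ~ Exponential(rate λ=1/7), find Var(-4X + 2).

For X ~ Exponential(rate λ=1/7):
Var(X) = 49
Var(-4X + 2) = (-4)² × Var(X) = 16 × 49 = 784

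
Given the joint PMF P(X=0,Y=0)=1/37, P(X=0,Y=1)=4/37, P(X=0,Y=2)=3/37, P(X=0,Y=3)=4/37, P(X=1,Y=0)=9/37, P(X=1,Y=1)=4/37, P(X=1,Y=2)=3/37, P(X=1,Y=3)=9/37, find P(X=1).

P(X=1) = P(X=1,Y=0) + P(X=1,Y=1) + P(X=1,Y=2) + P(X=1,Y=3)
= 9/37 + 4/37 + 3/37 + 9/37
= 25/37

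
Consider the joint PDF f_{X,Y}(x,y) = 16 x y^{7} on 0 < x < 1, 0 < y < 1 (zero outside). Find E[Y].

E[Y] = ∫_0^1 ∫_0^1 y × f(x,y) dx dy
= \frac{8}{9}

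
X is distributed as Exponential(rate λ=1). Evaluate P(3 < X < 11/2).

P(3 < X < 11/2) = ∫_{3}^{11/2} f(x) dx
where f(x) = e^{- x}
= - \frac{1}{e^{\frac{11}{2}}} + e^{-3}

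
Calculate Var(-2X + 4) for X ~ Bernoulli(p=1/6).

For X ~ Bernoulli(p=1/6):
Var(X) = \frac{5}{36}
Var(-2X + 4) = (-2)² × Var(X) = 4 × \frac{5}{36} = \frac{5}{9}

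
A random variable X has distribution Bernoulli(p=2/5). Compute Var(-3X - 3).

For X ~ Bernoulli(p=2/5):
Var(X) = \frac{6}{25}
Var(-3X - 3) = (-3)² × Var(X) = 9 × \frac{6}{25} = \frac{54}{25}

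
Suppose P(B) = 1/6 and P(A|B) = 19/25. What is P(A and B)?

By definition, P(A|B) = P(A ∩ B) / P(B)
So P(A ∩ B) = P(A|B) × P(B)
= 19/25 × 1/6
= 19/150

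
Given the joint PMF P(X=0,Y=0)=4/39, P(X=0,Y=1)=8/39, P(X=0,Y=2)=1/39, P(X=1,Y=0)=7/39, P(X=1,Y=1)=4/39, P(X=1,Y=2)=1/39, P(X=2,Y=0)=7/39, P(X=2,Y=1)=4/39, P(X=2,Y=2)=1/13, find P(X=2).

P(X=2) = P(X=2,Y=0) + P(X=2,Y=1) + P(X=2,Y=2)
= 7/39 + 4/39 + 1/13
= 14/39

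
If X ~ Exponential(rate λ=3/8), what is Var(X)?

For X ~ Exponential(rate λ=3/8):
Var(X) = \frac{64}{9}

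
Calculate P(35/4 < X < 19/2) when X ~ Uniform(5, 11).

P(35/4 < X < 19/2) = ∫_{35/4}^{19/2} f(x) dx
where f(x) = \frac{1}{6}
= \frac{1}{8}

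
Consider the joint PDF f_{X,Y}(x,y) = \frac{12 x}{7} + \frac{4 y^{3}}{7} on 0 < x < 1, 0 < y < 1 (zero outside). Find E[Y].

E[Y] = ∫_0^1 ∫_0^1 y × f(x,y) dx dy
= \frac{19}{35}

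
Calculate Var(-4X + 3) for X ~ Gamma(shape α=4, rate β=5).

For X ~ Gamma(shape α=4, rate β=5):
Var(X) = \frac{4}{25}
Var(-4X + 3) = (-4)² × Var(X) = 16 × \frac{4}{25} = \frac{64}{25}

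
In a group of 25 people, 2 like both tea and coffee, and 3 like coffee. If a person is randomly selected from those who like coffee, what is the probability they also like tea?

P(A ∩ B) = 2/25
P(B) = 3/25
P(A|B) = P(A ∩ B) / P(B) = (2/25) / (3/25) = 2/3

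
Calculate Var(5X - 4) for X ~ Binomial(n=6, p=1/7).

For X ~ Binomial(n=6, p=1/7):
Var(X) = \frac{36}{49}
Var(5X - 4) = (5)² × Var(X) = 25 × \frac{36}{49} = \frac{900}{49}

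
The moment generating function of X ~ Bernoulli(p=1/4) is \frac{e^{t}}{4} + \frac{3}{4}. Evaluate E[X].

To find E[X], compute M^(1)(0):
M^(1)(t) = \frac{e^{t}}{4}
M^(1)(0) = \frac{1}{4}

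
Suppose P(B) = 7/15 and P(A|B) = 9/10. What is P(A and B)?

By definition, P(A|B) = P(A ∩ B) / P(B)
So P(A ∩ B) = P(A|B) × P(B)
= 9/10 × 7/15
= 21/50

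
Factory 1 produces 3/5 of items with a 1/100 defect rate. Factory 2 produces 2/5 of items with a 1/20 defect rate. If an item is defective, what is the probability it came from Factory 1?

Using Bayes' theorem:
P(F1) = 3/5, P(D|F1) = 1/100
P(F2) = 2/5, P(D|F2) = 1/20
P(D) = P(D|F1)P(F1) + P(D|F2)P(F2)
     = \frac{13}{500}
P(F1|D) = P(D|F1)P(F1) / P(D)
= \frac{3}{13}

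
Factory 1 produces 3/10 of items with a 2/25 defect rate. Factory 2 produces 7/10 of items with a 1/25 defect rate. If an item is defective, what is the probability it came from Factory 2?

Using Bayes' theorem:
P(F1) = 3/10, P(D|F1) = 2/25
P(F2) = 7/10, P(D|F2) = 1/25
P(D) = P(D|F1)P(F1) + P(D|F2)P(F2)
     = \frac{13}{250}
P(F2|D) = P(D|F2)P(F2) / P(D)
= \frac{7}{13}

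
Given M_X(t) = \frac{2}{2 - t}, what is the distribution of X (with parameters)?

The MGF M(t) = \frac{2}{2 - t} is the standard form for the Exponential distribution.
Comparing with the known MGF formula identifies: Exponential(rate λ=2)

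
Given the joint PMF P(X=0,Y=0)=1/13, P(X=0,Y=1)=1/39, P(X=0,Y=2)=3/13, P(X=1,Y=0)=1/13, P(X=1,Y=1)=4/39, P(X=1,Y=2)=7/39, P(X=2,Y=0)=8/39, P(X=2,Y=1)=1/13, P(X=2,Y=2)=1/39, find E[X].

First find marginal of X:
P(X=0) = 1/3
P(X=1) = 14/39
P(X=2) = 4/13
E[X] = 0 × 1/3 + 1 × 14/39 + 2 × 4/13 = 38/39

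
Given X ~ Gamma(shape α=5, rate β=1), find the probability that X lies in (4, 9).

P(4 < X < 9) = ∫_{4}^{9} f(x) dx
where f(x) = \frac{x^{4} e^{- x}}{24}
= \frac{-10689 + 824 e^{5}}{24 e^{9}}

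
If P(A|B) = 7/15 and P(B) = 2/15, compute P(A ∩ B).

By definition, P(A|B) = P(A ∩ B) / P(B)
So P(A ∩ B) = P(A|B) × P(B)
= 7/15 × 2/15
= 14/225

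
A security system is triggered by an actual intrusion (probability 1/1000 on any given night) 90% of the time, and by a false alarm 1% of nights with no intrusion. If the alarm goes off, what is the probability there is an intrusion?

Let D = the rare event, + = positive/flagged.
P(D) = 1/1000
P(+|D) = 90/100 = 9/10
P(+|D') = 1/100
P(+) = P(+|D)P(D) + P(+|D')P(D')
     = \frac{9}{10} × \frac{1}{1000} + \frac{1}{100} × \frac{999}{1000}
     = \frac{1089}{100000}
P(D|+) = P(+|D)P(D)/P(+) = \frac{10}{121}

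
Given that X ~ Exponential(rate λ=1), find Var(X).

For X ~ Exponential(rate λ=1):
Var(X) = 1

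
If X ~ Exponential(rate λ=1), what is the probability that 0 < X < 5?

P(0 < X < 5) = ∫_{0}^{5} f(x) dx
where f(x) = e^{- x}
= 1 - e^{-5}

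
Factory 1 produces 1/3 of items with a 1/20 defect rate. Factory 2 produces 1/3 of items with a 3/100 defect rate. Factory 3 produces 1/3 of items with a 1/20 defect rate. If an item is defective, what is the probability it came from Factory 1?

Using Bayes' theorem:
P(F1) = 1/3, P(D|F1) = 1/20
P(F2) = 1/3, P(D|F2) = 3/100
P(F3) = 1/3, P(D|F3) = 1/20
P(D) = P(D|F1)P(F1) + P(D|F2)P(F2) + P(D|F3)P(F3)
     = \frac{13}{300}
P(F1|D) = P(D|F1)P(F1) / P(D)
= \frac{5}{13}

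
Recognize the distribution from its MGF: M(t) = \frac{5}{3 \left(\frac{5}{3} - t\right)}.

The MGF M(t) = \frac{5}{3 \left(\frac{5}{3} - t\right)} is the standard form for the Exponential distribution.
Comparing with the known MGF formula identifies: Exponential(rate λ=5/3)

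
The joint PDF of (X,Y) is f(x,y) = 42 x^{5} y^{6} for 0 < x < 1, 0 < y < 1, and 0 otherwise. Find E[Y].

E[Y] = ∫_0^1 ∫_0^1 y × f(x,y) dx dy
= \frac{7}{8}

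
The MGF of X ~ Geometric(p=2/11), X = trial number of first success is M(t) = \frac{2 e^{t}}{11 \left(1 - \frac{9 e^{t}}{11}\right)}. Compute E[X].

To find E[X], compute M^(1)(0):
M^(1)(t) = \frac{2 e^{t}}{11 \left(1 - \frac{9 e^{t}}{11}\right)} + \frac{18 e^{2 t}}{121 \left(1 - \frac{9 e^{t}}{11}\right)^{2}}
M^(1)(0) = \frac{11}{2}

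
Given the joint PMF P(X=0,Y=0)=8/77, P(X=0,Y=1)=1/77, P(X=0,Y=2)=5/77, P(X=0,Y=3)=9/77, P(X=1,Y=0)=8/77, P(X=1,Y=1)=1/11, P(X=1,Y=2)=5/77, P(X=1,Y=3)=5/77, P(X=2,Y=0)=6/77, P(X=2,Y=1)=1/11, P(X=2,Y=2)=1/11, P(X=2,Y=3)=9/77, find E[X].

First find marginal of X:
P(X=0) = 23/77
P(X=1) = 25/77
P(X=2) = 29/77
E[X] = 0 × 23/77 + 1 × 25/77 + 2 × 29/77 = 83/77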